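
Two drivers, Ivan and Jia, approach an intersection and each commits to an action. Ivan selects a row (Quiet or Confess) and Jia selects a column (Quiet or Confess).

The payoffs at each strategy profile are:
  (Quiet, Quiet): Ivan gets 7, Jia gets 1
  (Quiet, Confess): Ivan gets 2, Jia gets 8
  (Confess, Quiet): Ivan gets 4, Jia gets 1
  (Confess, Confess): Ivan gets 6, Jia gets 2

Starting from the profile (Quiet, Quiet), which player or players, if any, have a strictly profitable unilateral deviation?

Jia

Ivan at (Quiet, Quiet) earns 7; deviating to Confess yields 4 — not better.
Jia earns 1; deviating to Confess yields 8 — a strict improvement.
Only Jia has a strictly profitable deviation.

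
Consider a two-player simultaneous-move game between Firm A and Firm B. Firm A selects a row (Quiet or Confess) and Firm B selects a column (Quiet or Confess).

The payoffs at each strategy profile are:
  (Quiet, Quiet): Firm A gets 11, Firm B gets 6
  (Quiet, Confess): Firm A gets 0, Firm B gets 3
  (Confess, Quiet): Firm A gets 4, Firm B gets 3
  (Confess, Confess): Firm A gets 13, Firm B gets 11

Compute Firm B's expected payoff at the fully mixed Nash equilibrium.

First find p, the probability Firm A plays Quiet, from Firm B's indifference between Quiet and Confess: 6p + 3(1−p) = 3p + 11(1−p), giving p = 8/11.
Since Firm B is indifferent in equilibrium, Firm B's expected payoff equals the payoff from either column against (8/11, 3/11). Using Quiet: 6(8/11) + 3(3/11) = 57/11.

57/11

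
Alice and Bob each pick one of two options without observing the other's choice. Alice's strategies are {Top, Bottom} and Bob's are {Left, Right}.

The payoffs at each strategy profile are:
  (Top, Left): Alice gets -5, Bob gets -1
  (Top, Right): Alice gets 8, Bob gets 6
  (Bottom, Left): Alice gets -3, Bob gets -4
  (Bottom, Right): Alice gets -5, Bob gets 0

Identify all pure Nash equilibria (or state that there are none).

(Top, Left): Alice prefers Bottom (-3 > -5); Bob prefers Right (6 > -1) — not an equilibrium.
(Top, Right): Alice gets 8 ≥ -5 from Bottom, and Bob gets 6 ≥ -1 from Left — Nash equilibrium.
(Bottom, Left): Bob prefers Right (0 > -4) — not an equilibrium.
(Bottom, Right): Alice prefers Top (8 > -5) — not an equilibrium.

(Top, Right)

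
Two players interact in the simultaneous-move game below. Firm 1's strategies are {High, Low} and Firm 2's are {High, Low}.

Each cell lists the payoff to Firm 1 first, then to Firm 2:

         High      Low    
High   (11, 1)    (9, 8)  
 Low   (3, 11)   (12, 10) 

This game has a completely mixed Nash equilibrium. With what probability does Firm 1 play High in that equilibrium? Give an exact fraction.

Let x be the probability that Firm 1 plays High. In a completely mixed equilibrium, Firm 2 must be indifferent between High and Low.
Firm 2's expected payoff from High is x + 11(1−x); from Low it is 8x + 10(1−x).
Setting these equal: −10x + 11 = −2x + 10, so x = 1/8.

1/8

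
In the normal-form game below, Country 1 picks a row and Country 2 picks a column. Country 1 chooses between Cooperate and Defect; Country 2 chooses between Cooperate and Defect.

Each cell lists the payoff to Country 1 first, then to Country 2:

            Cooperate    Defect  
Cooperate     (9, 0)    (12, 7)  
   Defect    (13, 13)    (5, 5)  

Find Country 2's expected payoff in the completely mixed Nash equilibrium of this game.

First find p, the probability Country 1 plays Cooperate, from Country 2's indifference between Cooperate and Defect: 13(1−p) = 7p + 5(1−p), giving p = 8/15.
Since Country 2 is indifferent in equilibrium, Country 2's expected payoff equals the payoff from either column against (8/15, 7/15). Using Cooperate: 13(7/15) = 91/15.

91/15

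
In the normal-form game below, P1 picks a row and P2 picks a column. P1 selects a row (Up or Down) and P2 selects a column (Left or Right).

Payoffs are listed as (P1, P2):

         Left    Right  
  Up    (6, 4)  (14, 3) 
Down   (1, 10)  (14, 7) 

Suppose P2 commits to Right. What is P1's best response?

Against Right, P1 earns 14 from Up and 14 from Down.
So either strategy is a best response.

either — both Up and Down are best responses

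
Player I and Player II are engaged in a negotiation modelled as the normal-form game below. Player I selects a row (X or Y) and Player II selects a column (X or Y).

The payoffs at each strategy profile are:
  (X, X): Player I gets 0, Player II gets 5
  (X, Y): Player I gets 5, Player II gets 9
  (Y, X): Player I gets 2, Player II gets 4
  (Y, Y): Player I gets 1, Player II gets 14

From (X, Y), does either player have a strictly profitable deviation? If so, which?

Neither

Player I at (X, Y) earns 5; deviating to Y yields 1 — not better.
Player II earns 9; deviating to X yields 5 — not better.
Neither player can strictly improve; the profile is a Nash equilibrium.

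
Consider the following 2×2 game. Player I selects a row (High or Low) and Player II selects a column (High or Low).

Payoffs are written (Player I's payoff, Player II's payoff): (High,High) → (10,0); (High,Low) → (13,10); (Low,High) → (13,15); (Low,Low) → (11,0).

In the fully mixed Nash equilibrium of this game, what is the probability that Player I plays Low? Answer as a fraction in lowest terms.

Let p be the probability that Player I plays High. In a completely mixed equilibrium, Player II must be indifferent between High and Low.
Player II's expected payoff from High is 15(1−p); from Low it is 10p.
Setting these equal: −15p + 15 = 10p, so p = 3/5.
Therefore Player I plays Low with probability 1 − 3/5 = 2/5.

2/5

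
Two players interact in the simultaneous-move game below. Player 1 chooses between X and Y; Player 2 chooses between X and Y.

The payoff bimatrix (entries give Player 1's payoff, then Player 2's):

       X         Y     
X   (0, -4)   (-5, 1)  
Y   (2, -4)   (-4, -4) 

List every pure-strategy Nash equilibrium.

(Y, X) and (Y, Y)

(X, X): Player 1 prefers Y (2 > 0); Player 2 prefers Y (1 > -4) — not an equilibrium.
(X, Y): Player 1 prefers Y (-4 > -5) — not an equilibrium.
(Y, X): Player 1 gets 2 ≥ 0 from X, and Player 2 gets -4 ≥ -4 from Y — Nash equilibrium.
(Y, Y): Player 1 gets -4 ≥ -5 from X, and Player 2 gets -4 ≥ -4 from X — Nash equilibrium.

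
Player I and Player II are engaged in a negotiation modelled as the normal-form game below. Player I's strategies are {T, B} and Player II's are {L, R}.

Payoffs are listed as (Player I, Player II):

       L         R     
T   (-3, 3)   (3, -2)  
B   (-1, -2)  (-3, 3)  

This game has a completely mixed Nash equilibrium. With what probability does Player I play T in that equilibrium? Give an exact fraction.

Let x be the probability that Player I plays T. In a completely mixed equilibrium, Player II must be indifferent between L and R.
Player II's expected payoff from L is 3x − 2(1−x); from R it is −2x + 3(1−x).
Setting these equal: 5x − 2 = −5x + 3, so x = 1/2.

1/2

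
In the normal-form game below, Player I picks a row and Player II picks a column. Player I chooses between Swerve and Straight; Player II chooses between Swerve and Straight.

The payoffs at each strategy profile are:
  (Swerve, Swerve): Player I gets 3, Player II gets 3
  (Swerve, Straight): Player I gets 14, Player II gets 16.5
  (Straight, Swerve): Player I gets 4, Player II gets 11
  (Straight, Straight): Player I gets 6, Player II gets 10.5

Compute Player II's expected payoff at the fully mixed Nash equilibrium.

75/7

First find x, the probability Player I plays Swerve, from Player II's indifference between Swerve and Straight: 3x + 11(1−x) = 16.5x + 10.5(1−x), giving x = 1/28.
Since Player II is indifferent in equilibrium, Player II's expected payoff equals the payoff from either column against (1/28, 27/28). Using Swerve: 3(1/28) + 11(27/28) = 75/7.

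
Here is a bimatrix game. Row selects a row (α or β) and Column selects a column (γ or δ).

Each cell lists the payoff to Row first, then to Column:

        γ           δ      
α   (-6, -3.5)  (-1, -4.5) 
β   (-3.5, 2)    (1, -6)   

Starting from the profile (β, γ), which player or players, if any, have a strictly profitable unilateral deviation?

Row at (β, γ) earns -3.5; deviating to α yields -6 — not better.
Column earns 2; deviating to δ yields -6 — not better.
Neither player can strictly improve; the profile is a Nash equilibrium.

Neither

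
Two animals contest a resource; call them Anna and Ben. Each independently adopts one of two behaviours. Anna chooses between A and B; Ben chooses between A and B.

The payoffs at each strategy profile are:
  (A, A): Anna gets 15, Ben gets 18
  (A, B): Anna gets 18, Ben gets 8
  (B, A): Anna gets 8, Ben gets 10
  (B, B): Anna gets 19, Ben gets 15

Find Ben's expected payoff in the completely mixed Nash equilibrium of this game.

First find x, the probability Anna plays A, from Ben's indifference between A and B: 18x + 10(1−x) = 8x + 15(1−x), giving x = 1/3.
Since Ben is indifferent in equilibrium, Ben's expected payoff equals the payoff from either column against (1/3, 2/3). Using A: 18(1/3) + 10(2/3) = 38/3.

38/3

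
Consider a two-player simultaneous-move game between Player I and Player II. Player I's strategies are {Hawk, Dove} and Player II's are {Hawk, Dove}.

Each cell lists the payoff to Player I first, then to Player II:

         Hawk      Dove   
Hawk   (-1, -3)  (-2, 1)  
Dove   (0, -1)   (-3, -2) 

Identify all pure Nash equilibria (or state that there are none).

(Hawk, Hawk): Player I prefers Dove (0 > -1); Player II prefers Dove (1 > -3) — not an equilibrium.
(Hawk, Dove): Player I gets -2 ≥ -3 from Dove, and Player II gets 1 ≥ -3 from Hawk — Nash equilibrium.
(Dove, Hawk): Player I gets 0 ≥ -1 from Hawk, and Player II gets -1 ≥ -2 from Dove — Nash equilibrium.
(Dove, Dove): Player I prefers Hawk (-2 > -3); Player II prefers Hawk (-1 > -2) — not an equilibrium.

(Hawk, Dove) and (Dove, Hawk)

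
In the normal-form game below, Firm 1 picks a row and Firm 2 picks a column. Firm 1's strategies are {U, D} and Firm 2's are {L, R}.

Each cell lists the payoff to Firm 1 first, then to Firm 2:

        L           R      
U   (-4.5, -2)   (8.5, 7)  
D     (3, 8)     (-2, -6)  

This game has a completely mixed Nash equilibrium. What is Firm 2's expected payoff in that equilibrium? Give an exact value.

First find p, the probability Firm 1 plays U, from Firm 2's indifference between L and R: −2p + 8(1−p) = 7p − 6(1−p), giving p = 14/23.
Since Firm 2 is indifferent in equilibrium, Firm 2's expected payoff equals the payoff from either column against (14/23, 9/23). Using L: −2(14/23) + 8(9/23) = 44/23.

44/23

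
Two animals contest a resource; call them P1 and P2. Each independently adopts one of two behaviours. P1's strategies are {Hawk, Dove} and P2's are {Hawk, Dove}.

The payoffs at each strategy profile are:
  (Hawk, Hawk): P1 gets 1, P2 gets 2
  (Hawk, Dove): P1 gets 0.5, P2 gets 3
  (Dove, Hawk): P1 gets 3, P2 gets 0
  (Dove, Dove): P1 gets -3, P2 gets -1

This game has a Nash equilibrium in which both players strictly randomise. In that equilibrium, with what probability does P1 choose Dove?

1/2

Let r be the probability that P1 plays Hawk. In a completely mixed equilibrium, P2 must be indifferent between Hawk and Dove.
P2's expected payoff from Hawk is 2r; from Dove it is 3r − (1−r).
Setting these equal: 2r = 4r − 1, so r = 1/2.
Therefore P1 plays Dove with probability 1 − 1/2 = 1/2.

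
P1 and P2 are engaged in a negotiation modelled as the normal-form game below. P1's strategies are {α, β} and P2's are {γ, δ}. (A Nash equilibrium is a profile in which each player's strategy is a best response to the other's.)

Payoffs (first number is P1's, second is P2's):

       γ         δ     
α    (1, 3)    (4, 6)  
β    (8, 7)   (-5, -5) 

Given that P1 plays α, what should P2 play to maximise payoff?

Against α, P2 earns 3 from γ and 6 from δ.
So δ is the best response.

δ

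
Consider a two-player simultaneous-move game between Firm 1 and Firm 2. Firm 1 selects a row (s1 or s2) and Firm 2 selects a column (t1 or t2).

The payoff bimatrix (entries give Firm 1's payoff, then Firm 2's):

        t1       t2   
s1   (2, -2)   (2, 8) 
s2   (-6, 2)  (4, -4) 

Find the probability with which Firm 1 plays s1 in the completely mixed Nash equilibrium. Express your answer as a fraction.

3/8

Let r be the probability that Firm 1 plays s1. In a completely mixed equilibrium, Firm 2 must be indifferent between t1 and t2.
Firm 2's expected payoff from t1 is −2r + 2(1−r); from t2 it is 8r − 4(1−r).
Setting these equal: −4r + 2 = 12r − 4, so r = 3/8.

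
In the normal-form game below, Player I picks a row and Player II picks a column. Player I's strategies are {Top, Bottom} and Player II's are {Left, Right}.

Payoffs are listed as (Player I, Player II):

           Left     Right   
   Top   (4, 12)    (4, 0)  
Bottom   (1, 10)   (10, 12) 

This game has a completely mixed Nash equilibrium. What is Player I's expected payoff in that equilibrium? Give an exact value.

4

First find q, the probability Player II plays Left, from Player I's indifference between Top and Bottom: 4q + 4(1−q) = q + 10(1−q), giving q = 2/3.
Since Player I is indifferent in equilibrium, Player I's expected payoff equals the payoff from either row against (2/3, 1/3). Using Top: 4(2/3) + 4(1/3) = 4.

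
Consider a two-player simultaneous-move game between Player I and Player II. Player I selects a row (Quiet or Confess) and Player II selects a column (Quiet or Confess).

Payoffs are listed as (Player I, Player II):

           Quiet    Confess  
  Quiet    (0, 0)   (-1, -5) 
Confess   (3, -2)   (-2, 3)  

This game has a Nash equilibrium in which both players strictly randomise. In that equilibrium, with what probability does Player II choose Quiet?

1/4

Let q be the probability that Player II plays Quiet. In a completely mixed equilibrium, Player I must be indifferent between Quiet and Confess.
Player I's expected payoff from Quiet is −(1−q); from Confess it is 3q − 2(1−q).
Setting these equal: q − 1 = 5q − 2, so q = 1/4.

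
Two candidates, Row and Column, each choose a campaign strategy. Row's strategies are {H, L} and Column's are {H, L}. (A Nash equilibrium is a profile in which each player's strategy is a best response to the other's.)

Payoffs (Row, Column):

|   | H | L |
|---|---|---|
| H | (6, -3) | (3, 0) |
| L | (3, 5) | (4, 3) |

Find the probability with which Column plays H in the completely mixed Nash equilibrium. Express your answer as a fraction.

1/4

Let q be the probability that Column plays H. In a completely mixed equilibrium, Row must be indifferent between H and L.
Row's expected payoff from H is 6q + 3(1−q); from L it is 3q + 4(1−q).
Setting these equal: 3q + 3 = −q + 4, so q = 1/4.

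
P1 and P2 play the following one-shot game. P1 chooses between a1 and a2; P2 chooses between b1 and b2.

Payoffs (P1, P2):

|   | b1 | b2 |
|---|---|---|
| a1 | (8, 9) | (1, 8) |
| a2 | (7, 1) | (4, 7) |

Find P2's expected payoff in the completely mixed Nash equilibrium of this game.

55/7

First find p, the probability P1 plays a1, from P2's indifference between b1 and b2: 9p + (1−p) = 8p + 7(1−p), giving p = 6/7.
Since P2 is indifferent in equilibrium, P2's expected payoff equals the payoff from either column against (6/7, 1/7). Using b1: 9(6/7) + (1/7) = 55/7.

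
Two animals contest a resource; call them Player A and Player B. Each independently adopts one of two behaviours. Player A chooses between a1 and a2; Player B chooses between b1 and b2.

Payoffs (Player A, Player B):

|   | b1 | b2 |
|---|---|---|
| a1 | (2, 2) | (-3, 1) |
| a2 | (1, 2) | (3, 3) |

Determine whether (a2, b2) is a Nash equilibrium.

Yes

At (a2, b2), Player A earns 3; switching to a1 would give -3, so Player A has no profitable deviation.
Player B earns 3; switching to b1 would give 2, so Player B has no profitable deviation.
Neither player can gain by a unilateral deviation, so this profile is a Nash equilibrium.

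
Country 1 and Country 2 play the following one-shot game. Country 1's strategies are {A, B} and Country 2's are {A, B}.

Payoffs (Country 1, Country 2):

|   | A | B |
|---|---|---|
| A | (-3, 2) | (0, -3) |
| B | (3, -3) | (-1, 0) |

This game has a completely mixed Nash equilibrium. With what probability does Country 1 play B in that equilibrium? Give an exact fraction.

5/8

Let p be the probability that Country 1 plays A. In a completely mixed equilibrium, Country 2 must be indifferent between A and B.
Country 2's expected payoff from A is 2p − 3(1−p); from B it is −3p.
Setting these equal: 5p − 3 = −3p, so p = 3/8.
Therefore Country 1 plays B with probability 1 − 3/8 = 5/8.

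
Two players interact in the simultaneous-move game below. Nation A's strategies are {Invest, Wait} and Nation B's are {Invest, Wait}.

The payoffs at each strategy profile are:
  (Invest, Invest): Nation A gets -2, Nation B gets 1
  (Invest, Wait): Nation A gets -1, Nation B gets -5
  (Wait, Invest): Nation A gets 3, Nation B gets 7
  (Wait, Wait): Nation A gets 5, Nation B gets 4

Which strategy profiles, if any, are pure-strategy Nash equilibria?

(Invest, Invest): Nation A prefers Wait (3 > -2) — not an equilibrium.
(Invest, Wait): Nation A prefers Wait (5 > -1); Nation B prefers Invest (1 > -5) — not an equilibrium.
(Wait, Invest): Nation A gets 3 ≥ -2 from Invest, and Nation B gets 7 ≥ 4 from Wait — Nash equilibrium.
(Wait, Wait): Nation B prefers Invest (7 > 4) — not an equilibrium.

(Wait, Invest)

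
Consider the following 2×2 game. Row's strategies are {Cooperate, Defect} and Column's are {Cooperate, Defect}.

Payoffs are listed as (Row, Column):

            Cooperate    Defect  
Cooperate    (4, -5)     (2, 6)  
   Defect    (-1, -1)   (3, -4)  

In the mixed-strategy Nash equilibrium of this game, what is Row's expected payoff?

7/3

First find y, the probability Column plays Cooperate, from Row's indifference between Cooperate and Defect: 4y + 2(1−y) = −y + 3(1−y), giving y = 1/6.
Since Row is indifferent in equilibrium, Row's expected payoff equals the payoff from either row against (1/6, 5/6). Using Cooperate: 4(1/6) + 2(5/6) = 7/3.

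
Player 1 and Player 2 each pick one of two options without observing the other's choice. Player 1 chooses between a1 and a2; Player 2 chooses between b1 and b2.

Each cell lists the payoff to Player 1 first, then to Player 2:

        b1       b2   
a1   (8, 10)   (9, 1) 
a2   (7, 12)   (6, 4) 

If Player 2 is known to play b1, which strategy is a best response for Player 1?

a1

Against b1, Player 1 earns 8 from a1 and 7 from a2.
So a1 is the best response.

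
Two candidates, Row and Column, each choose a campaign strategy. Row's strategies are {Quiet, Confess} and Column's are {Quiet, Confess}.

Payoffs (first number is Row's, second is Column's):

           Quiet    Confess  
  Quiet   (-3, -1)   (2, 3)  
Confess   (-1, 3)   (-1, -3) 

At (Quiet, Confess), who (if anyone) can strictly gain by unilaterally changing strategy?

Neither

Row at (Quiet, Confess) earns 2; deviating to Confess yields -1 — not better.
Column earns 3; deviating to Quiet yields -1 — not better.
Neither player can strictly improve; the profile is a Nash equilibrium.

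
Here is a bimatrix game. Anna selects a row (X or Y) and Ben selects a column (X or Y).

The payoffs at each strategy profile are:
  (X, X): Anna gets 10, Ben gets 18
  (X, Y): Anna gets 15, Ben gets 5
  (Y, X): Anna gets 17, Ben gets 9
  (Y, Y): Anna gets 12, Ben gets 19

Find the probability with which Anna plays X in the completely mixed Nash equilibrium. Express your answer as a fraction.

10/23

Let p be the probability that Anna plays X. In a completely mixed equilibrium, Ben must be indifferent between X and Y.
Ben's expected payoff from X is 18p + 9(1−p); from Y it is 5p + 19(1−p).
Setting these equal: 9p + 9 = −14p + 19, so p = 10/23.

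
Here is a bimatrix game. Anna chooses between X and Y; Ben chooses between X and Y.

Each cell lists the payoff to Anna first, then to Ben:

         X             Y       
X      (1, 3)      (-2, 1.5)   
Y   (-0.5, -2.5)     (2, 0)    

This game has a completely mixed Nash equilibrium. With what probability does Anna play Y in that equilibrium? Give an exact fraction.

Let p be the probability that Anna plays X. In a completely mixed equilibrium, Ben must be indifferent between X and Y.
Ben's expected payoff from X is 3p − 2.5(1−p); from Y it is 1.5p.
Setting these equal: 5.5p − 2.5 = 1.5p, so p = 5/8.
Therefore Anna plays Y with probability 1 − 5/8 = 3/8.

3/8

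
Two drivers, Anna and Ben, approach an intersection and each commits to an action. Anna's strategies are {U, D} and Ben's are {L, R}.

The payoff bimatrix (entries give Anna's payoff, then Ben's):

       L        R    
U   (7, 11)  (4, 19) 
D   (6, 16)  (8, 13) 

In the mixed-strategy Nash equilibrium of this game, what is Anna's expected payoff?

First find q, the probability Ben plays L, from Anna's indifference between U and D: 7q + 4(1−q) = 6q + 8(1−q), giving q = 4/5.
Since Anna is indifferent in equilibrium, Anna's expected payoff equals the payoff from either row against (4/5, 1/5). Using U: 7(4/5) + 4(1/5) = 32/5.

32/5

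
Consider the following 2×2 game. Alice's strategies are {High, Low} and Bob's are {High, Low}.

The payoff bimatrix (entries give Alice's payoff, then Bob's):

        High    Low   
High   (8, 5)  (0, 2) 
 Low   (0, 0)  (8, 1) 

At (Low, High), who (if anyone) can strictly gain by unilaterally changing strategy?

Alice at (Low, High) earns 0; deviating to High yields 8 — a strict improvement.
Bob earns 0; deviating to Low yields 1 — a strict improvement.
Both Alice and Bob have strictly profitable deviations.

Both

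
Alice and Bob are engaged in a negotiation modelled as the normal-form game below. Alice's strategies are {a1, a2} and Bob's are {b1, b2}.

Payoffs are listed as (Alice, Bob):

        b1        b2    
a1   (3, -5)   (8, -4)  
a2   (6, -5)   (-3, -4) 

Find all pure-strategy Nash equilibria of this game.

(a1, b1): Alice prefers a2 (6 > 3); Bob prefers b2 (-4 > -5) — not an equilibrium.
(a1, b2): Alice gets 8 ≥ -3 from a2, and Bob gets -4 ≥ -5 from b1 — Nash equilibrium.
(a2, b1): Bob prefers b2 (-4 > -5) — not an equilibrium.
(a2, b2): Alice prefers a1 (8 > -3) — not an equilibrium.

(a1, b2)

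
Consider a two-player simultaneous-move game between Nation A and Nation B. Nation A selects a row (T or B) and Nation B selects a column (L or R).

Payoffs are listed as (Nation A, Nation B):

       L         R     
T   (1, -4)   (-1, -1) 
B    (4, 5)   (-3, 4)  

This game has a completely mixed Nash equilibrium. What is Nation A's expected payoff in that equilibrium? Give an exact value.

First find y, the probability Nation B plays L, from Nation A's indifference between T and B: y − (1−y) = 4y − 3(1−y), giving y = 2/5.
Since Nation A is indifferent in equilibrium, Nation A's expected payoff equals the payoff from either row against (2/5, 3/5). Using T: (2/5) − (3/5) = -1/5.

-1/5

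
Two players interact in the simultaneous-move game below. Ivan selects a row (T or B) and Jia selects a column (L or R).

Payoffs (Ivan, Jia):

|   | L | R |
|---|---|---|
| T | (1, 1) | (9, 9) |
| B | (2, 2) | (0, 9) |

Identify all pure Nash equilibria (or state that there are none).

(T, R)

(T, L): Ivan prefers B (2 > 1); Jia prefers R (9 > 1) — not an equilibrium.
(T, R): Ivan gets 9 ≥ 0 from B, and Jia gets 9 ≥ 1 from L — Nash equilibrium.
(B, L): Jia prefers R (9 > 2) — not an equilibrium.
(B, R): Ivan prefers T (9 > 0) — not an equilibrium.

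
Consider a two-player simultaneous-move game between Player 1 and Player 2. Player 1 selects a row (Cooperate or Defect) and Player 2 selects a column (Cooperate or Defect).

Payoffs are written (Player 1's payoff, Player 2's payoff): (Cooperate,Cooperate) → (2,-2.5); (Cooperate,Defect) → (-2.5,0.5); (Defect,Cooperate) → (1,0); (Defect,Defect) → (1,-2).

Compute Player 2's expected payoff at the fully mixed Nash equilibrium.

First find x, the probability Player 1 plays Cooperate, from Player 2's indifference between Cooperate and Defect: −2.5x = 0.5x − 2(1−x), giving x = 2/5.
Since Player 2 is indifferent in equilibrium, Player 2's expected payoff equals the payoff from either column against (2/5, 3/5). Using Cooperate: −2.5(2/5) = -1.

-1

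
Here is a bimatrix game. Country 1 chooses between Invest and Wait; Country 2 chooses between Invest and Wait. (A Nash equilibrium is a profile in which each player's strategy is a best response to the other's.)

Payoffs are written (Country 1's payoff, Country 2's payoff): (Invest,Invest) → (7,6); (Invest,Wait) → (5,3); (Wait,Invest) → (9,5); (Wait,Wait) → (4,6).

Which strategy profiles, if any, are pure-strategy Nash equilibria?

none

(Invest, Invest): Country 1 prefers Wait (9 > 7) — not an equilibrium.
(Invest, Wait): Country 2 prefers Invest (6 > 3) — not an equilibrium.
(Wait, Invest): Country 2 prefers Wait (6 > 5) — not an equilibrium.
(Wait, Wait): Country 1 prefers Invest (5 > 4) — not an equilibrium.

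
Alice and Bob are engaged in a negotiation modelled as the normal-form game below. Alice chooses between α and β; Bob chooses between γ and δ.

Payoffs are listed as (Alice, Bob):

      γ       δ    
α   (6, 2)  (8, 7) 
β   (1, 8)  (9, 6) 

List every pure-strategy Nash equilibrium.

(α, γ): Bob prefers δ (7 > 2) — not an equilibrium.
(α, δ): Alice prefers β (9 > 8) — not an equilibrium.
(β, γ): Alice prefers α (6 > 1) — not an equilibrium.
(β, δ): Bob prefers γ (8 > 6) — not an equilibrium.

none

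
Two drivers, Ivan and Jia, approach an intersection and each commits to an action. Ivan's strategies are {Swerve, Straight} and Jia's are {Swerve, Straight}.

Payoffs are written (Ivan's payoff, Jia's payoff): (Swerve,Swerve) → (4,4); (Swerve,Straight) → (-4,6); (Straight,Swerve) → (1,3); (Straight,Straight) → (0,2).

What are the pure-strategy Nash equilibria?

none

(Swerve, Swerve): Jia prefers Straight (6 > 4) — not an equilibrium.
(Swerve, Straight): Ivan prefers Straight (0 > -4) — not an equilibrium.
(Straight, Swerve): Ivan prefers Swerve (4 > 1) — not an equilibrium.
(Straight, Straight): Jia prefers Swerve (3 > 2) — not an equilibrium.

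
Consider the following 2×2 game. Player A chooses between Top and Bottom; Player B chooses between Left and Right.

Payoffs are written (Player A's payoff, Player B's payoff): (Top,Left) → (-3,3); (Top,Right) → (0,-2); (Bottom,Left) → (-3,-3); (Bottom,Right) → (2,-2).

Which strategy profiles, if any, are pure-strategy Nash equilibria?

(Top, Left) and (Bottom, Right)

(Top, Left): Player A gets -3 ≥ -3 from Bottom, and Player B gets 3 ≥ -2 from Right — Nash equilibrium.
(Top, Right): Player A prefers Bottom (2 > 0); Player B prefers Left (3 > -2) — not an equilibrium.
(Bottom, Left): Player B prefers Right (-2 > -3) — not an equilibrium.
(Bottom, Right): Player A gets 2 ≥ 0 from Top, and Player B gets -2 ≥ -3 from Left — Nash equilibrium.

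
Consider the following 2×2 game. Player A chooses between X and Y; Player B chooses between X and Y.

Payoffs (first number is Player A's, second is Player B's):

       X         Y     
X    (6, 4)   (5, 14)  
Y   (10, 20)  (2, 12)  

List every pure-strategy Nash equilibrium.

(X, Y) and (Y, X)

(X, X): Player A prefers Y (10 > 6); Player B prefers Y (14 > 4) — not an equilibrium.
(X, Y): Player A gets 5 ≥ 2 from Y, and Player B gets 14 ≥ 4 from X — Nash equilibrium.
(Y, X): Player A gets 10 ≥ 6 from X, and Player B gets 20 ≥ 12 from Y — Nash equilibrium.
(Y, Y): Player A prefers X (5 > 2); Player B prefers X (20 > 12) — not an equilibrium.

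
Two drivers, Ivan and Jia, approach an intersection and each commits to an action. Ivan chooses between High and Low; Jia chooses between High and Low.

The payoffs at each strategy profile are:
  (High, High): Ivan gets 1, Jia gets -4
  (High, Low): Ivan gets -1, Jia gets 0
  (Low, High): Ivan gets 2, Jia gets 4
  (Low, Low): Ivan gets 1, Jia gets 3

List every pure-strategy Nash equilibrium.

(Low, High)

(High, High): Ivan prefers Low (2 > 1); Jia prefers Low (0 > -4) — not an equilibrium.
(High, Low): Ivan prefers Low (1 > -1) — not an equilibrium.
(Low, High): Ivan gets 2 ≥ 1 from High, and Jia gets 4 ≥ 3 from Low — Nash equilibrium.
(Low, Low): Jia prefers High (4 > 3) — not an equilibrium.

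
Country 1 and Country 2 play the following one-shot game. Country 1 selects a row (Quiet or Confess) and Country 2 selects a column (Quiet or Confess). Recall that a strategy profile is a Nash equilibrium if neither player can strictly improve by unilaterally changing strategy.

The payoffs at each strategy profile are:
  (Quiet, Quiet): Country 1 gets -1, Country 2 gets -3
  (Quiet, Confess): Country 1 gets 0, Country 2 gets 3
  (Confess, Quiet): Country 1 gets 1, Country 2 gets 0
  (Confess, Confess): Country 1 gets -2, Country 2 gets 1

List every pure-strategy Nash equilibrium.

(Quiet, Confess)

(Quiet, Quiet): Country 1 prefers Confess (1 > -1); Country 2 prefers Confess (3 > -3) — not an equilibrium.
(Quiet, Confess): Country 1 gets 0 ≥ -2 from Confess, and Country 2 gets 3 ≥ -3 from Quiet — Nash equilibrium.
(Confess, Quiet): Country 2 prefers Confess (1 > 0) — not an equilibrium.
(Confess, Confess): Country 1 prefers Quiet (0 > -2) — not an equilibrium.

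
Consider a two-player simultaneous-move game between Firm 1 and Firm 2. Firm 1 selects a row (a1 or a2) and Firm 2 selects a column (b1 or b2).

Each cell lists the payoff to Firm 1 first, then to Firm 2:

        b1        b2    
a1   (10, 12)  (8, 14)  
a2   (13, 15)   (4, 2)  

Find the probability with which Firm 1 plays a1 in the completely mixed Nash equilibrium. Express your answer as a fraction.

13/15

Let r be the probability that Firm 1 plays a1. In a completely mixed equilibrium, Firm 2 must be indifferent between b1 and b2.
Firm 2's expected payoff from b1 is 12r + 15(1−r); from b2 it is 14r + 2(1−r).
Setting these equal: −3r + 15 = 12r + 2, so r = 13/15.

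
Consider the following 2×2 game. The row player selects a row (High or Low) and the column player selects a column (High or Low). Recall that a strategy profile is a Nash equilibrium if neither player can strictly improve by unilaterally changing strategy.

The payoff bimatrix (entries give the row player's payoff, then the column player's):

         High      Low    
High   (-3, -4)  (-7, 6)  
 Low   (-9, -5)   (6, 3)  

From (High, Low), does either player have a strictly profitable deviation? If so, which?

The row player at (High, Low) earns -7; deviating to Low yields 6 — a strict improvement.
The column player earns 6; deviating to High yields -4 — not better.
Only the row player has a strictly profitable deviation.

The row player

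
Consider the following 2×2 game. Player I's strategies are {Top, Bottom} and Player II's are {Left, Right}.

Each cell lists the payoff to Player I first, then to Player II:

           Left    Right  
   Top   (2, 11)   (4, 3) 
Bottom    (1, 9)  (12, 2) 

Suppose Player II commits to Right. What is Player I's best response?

Against Right, Player I earns 4 from Top and 12 from Bottom.
So Bottom is the best response.

Bottom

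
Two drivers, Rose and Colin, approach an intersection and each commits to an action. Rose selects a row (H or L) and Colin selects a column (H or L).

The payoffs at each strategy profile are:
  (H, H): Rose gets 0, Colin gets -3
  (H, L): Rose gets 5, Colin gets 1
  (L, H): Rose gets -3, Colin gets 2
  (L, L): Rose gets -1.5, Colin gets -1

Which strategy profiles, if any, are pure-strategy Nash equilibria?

(H, H): Colin prefers L (1 > -3) — not an equilibrium.
(H, L): Rose gets 5 ≥ -1.5 from L, and Colin gets 1 ≥ -3 from H — Nash equilibrium.
(L, H): Rose prefers H (0 > -3) — not an equilibrium.
(L, L): Rose prefers H (5 > -1.5); Colin prefers H (2 > -1) — not an equilibrium.

(H, L)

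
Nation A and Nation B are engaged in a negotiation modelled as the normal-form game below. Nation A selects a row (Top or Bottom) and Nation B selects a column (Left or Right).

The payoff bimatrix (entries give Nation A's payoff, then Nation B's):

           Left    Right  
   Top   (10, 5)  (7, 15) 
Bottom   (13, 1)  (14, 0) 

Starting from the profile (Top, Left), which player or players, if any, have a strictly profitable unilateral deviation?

Nation A at (Top, Left) earns 10; deviating to Bottom yields 13 — a strict improvement.
Nation B earns 5; deviating to Right yields 15 — a strict improvement.
Both Nation A and Nation B have strictly profitable deviations.

Both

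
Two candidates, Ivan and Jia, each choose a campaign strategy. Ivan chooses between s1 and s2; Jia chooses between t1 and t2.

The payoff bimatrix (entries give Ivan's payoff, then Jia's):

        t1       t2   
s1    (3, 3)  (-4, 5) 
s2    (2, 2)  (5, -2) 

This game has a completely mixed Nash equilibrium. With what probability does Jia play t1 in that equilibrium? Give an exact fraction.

Let c be the probability that Jia plays t1. In a completely mixed equilibrium, Ivan must be indifferent between s1 and s2.
Ivan's expected payoff from s1 is 3c − 4(1−c); from s2 it is 2c + 5(1−c).
Setting these equal: 7c − 4 = −3c + 5, so c = 9/10.

9/10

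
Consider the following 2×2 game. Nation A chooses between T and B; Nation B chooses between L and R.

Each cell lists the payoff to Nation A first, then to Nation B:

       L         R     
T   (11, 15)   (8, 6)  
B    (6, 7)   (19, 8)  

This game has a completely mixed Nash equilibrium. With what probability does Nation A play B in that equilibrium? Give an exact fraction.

9/10

Let x be the probability that Nation A plays T. In a completely mixed equilibrium, Nation B must be indifferent between L and R.
Nation B's expected payoff from L is 15x + 7(1−x); from R it is 6x + 8(1−x).
Setting these equal: 8x + 7 = −2x + 8, so x = 1/10.
Therefore Nation A plays B with probability 1 − 1/10 = 9/10.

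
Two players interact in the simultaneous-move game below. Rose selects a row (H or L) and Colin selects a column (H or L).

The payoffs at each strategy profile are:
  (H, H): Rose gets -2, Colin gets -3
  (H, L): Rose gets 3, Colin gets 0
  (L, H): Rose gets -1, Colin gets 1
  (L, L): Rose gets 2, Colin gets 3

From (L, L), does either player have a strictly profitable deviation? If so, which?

Rose

Rose at (L, L) earns 2; deviating to H yields 3 — a strict improvement.
Colin earns 3; deviating to H yields 1 — not better.
Only Rose has a strictly profitable deviation.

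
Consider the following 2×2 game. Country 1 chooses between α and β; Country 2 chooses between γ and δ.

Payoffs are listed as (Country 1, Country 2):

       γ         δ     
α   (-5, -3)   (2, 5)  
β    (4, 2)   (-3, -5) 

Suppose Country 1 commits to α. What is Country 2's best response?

δ

Against α, Country 2 earns -3 from γ and 5 from δ.
So δ is the best response.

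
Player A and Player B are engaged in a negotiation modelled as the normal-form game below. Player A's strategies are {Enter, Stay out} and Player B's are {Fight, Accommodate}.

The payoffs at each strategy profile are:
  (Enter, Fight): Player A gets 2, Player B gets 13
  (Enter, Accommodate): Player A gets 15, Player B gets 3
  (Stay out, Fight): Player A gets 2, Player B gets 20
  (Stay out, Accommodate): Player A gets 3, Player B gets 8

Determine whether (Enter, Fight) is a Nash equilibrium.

At (Enter, Fight), Player A earns 2; switching to Stay out would give 2, so Player A has no profitable deviation.
Player B earns 13; switching to Accommodate would give 3, so Player B has no profitable deviation.
Neither player can gain by a unilateral deviation, so this profile is a Nash equilibrium.

Yes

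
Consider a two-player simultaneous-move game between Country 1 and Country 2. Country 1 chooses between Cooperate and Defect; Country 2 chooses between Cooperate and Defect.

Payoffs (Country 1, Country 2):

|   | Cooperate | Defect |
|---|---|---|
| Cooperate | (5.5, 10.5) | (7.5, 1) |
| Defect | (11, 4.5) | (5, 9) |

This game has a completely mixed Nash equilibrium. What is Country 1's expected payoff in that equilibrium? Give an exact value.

55/8

First find y, the probability Country 2 plays Cooperate, from Country 1's indifference between Cooperate and Defect: 5.5y + 7.5(1−y) = 11y + 5(1−y), giving y = 5/16.
Since Country 1 is indifferent in equilibrium, Country 1's expected payoff equals the payoff from either row against (5/16, 11/16). Using Cooperate: 5.5(5/16) + 7.5(11/16) = 55/8.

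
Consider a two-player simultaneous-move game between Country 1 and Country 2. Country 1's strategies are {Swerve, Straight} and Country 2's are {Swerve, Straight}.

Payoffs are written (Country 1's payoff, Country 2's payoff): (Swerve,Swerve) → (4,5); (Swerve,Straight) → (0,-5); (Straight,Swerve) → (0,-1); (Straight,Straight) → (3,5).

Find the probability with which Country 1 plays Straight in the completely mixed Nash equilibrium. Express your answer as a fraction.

Let r be the probability that Country 1 plays Swerve. In a completely mixed equilibrium, Country 2 must be indifferent between Swerve and Straight.
Country 2's expected payoff from Swerve is 5r − (1−r); from Straight it is −5r + 5(1−r).
Setting these equal: 6r − 1 = −10r + 5, so r = 3/8.
Therefore Country 1 plays Straight with probability 1 − 3/8 = 5/8.

5/8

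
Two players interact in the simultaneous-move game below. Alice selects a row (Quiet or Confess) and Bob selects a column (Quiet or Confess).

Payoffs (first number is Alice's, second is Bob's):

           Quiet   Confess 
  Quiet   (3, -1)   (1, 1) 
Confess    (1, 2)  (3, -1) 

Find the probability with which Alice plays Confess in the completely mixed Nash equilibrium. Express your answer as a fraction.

2/5

Let p be the probability that Alice plays Quiet. In a completely mixed equilibrium, Bob must be indifferent between Quiet and Confess.
Bob's expected payoff from Quiet is −p + 2(1−p); from Confess it is p − (1−p).
Setting these equal: −3p + 2 = 2p − 1, so p = 3/5.
Therefore Alice plays Confess with probability 1 − 3/5 = 2/5.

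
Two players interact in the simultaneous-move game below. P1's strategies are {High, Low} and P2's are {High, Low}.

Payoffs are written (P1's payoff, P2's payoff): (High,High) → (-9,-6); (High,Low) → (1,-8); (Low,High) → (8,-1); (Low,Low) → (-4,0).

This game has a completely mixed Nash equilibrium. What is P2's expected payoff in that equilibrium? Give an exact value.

-8/3

First find x, the probability P1 plays High, from P2's indifference between High and Low: −6x − (1−x) = −8x, giving x = 1/3.
Since P2 is indifferent in equilibrium, P2's expected payoff equals the payoff from either column against (1/3, 2/3). Using High: −6(1/3) − (2/3) = -8/3.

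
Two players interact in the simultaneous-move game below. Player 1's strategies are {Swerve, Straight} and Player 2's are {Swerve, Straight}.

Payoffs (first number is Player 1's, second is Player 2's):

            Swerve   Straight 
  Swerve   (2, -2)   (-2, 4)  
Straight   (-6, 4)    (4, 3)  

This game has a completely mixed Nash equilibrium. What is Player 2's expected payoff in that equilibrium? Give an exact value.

First find p, the probability Player 1 plays Swerve, from Player 2's indifference between Swerve and Straight: −2p + 4(1−p) = 4p + 3(1−p), giving p = 1/7.
Since Player 2 is indifferent in equilibrium, Player 2's expected payoff equals the payoff from either column against (1/7, 6/7). Using Swerve: −2(1/7) + 4(6/7) = 22/7.

22/7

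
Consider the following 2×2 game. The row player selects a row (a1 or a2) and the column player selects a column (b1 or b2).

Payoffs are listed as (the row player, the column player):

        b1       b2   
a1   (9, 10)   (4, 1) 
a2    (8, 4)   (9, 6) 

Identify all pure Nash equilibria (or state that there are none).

(a1, b1): the row player gets 9 ≥ 8 from a2, and the column player gets 10 ≥ 1 from b2 — Nash equilibrium.
(a1, b2): the row player prefers a2 (9 > 4); the column player prefers b1 (10 > 1) — not an equilibrium.
(a2, b1): the row player prefers a1 (9 > 8); the column player prefers b2 (6 > 4) — not an equilibrium.
(a2, b2): the row player gets 9 ≥ 4 from a1, and the column player gets 6 ≥ 4 from b1 — Nash equilibrium.

(a1, b1) and (a2, b2)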